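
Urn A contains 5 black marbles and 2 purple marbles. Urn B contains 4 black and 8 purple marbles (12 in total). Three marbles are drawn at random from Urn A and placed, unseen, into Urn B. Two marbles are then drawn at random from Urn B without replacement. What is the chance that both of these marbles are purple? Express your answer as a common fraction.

Condition on how many of the transferred marbles are purple (from Urn A: 2 purple of 7; then Urn B has 15 total).
  0 purple: C(2,0)C(5,3)/C(7,3) = 2/7; then P = C(8,2)/C(15,2) = 4/15
  1 purple: C(2,1)C(5,2)/C(7,3) = 4/7; then P = C(9,2)/C(15,2) = 12/35
  2 purple: C(2,2)C(5,1)/C(7,3) = 1/7; then P = C(10,2)/C(15,2) = 3/7
P(both purple) = 1/3 ≈ 0.3333.

1/3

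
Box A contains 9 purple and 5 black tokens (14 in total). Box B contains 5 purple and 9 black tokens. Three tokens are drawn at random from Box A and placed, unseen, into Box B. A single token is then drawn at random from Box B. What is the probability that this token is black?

Condition on how many of the transferred tokens are black (from Box A: 5 black of 14; then Box B has 17 total).
  0 black: C(5,0)C(9,3)/C(14,3) = 3/13; then P = 9/17
  1 black: C(5,1)C(9,2)/C(14,3) = 45/91; then P = 10/17
  2 black: C(5,2)C(9,1)/C(14,3) = 45/182; then P = 11/17
  3 black: C(5,3)C(9,0)/C(14,3) = 5/182; then P = 12/17
P(black from Box B) = 141/238 ≈ 0.5924.

141/238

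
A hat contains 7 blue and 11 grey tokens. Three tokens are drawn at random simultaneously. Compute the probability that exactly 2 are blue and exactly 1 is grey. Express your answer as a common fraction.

77/272

Unordered draws without replacement: count favorable combinations over C(18,3).
Favorable = C(7,2) · C(11,1) = 231; total = C(18,3) = 816.
P = 231/816 = 77/272 ≈ 0.2831.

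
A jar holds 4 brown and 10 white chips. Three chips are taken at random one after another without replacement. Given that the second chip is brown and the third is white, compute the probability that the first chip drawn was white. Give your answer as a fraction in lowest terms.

3/4

P(first=white and the second chip is brown and the third is white) = (10/14)·(4/13)·(9/12) = 15/91.
P(E) = Σ over first color = 5/91 + 15/91 = 20/91.
By Bayes, P(first=white | E) = 15/91 / 20/91 = 3/4 ≈ 0.7500.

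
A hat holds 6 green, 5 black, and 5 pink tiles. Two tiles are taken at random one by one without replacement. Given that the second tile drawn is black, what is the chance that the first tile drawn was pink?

1/3

P(first=pink and the second tile drawn is black) = (5/16)·(5/15) = 5/48.
P(the second tile drawn is black) = Σ over first color = 1/8 + 1/12 + 5/48 = 5/16.
By Bayes, P(first=pink | the second tile drawn is black) = 5/48 / 5/16 = 1/3 ≈ 0.3333.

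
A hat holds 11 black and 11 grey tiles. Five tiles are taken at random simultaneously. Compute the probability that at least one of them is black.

56/57

Use the complement: P(at least one black) = 1 − P(no black).
P(none) = C(11,5)/C(22,5) = 462/26334.
So P = 1 − 462/26334 = 56/57 ≈ 0.9825.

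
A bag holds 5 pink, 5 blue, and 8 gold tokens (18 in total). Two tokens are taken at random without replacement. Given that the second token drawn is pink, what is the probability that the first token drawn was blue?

P(first=blue and the second token drawn is pink) = (5/18)·(5/17) = 25/306.
P(the second token drawn is pink) = Σ over first color = 10/153 + 25/306 + 20/153 = 5/18.
By Bayes, P(first=blue | the second token drawn is pink) = 25/306 / 5/18 = 5/17 ≈ 0.2941.

5/17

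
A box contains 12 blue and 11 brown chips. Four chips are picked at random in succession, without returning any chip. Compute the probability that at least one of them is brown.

152/161

Use the complement: P(at least one brown) = 1 − P(no brown).
P(none) = C(12,4)/C(23,4) = 495/8855.
So P = 1 − 495/8855 = 152/161 ≈ 0.9441.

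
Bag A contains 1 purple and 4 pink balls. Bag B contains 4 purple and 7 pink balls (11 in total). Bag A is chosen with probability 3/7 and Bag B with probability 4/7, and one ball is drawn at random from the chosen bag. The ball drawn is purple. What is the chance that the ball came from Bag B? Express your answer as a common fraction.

P(purple | Bag A) = 1/5; P(purple | Bag B) = 4/11.
P(purple) = 3/7·1/5 + 4/7·4/11 = 113/385.
By Bayes' rule, P(Bag B | purple) = 16/77 / 113/385 = 80/113 ≈ 0.7080.

80/113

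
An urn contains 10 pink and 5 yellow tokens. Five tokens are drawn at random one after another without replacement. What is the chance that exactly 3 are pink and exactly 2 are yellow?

400/1001

Unordered draws without replacement: count favorable combinations over C(15,5).
Favorable = C(10,3) · C(5,2) = 1200; total = C(15,5) = 3003.
P = 1200/3003 = 400/1001 ≈ 0.3996.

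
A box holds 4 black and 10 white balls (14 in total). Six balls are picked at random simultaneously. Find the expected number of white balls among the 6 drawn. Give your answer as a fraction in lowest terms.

30/7

By linearity of expectation, E[X] = Σ P(draw i is white); by symmetry each draw (even without replacement) has P(white) = 10/14.
E[X] = 6 · 10/14 = 30/7 ≈ 4.2857.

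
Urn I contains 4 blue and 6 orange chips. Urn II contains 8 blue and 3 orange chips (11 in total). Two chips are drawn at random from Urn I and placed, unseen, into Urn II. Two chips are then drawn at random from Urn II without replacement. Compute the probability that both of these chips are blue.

259/585

Condition on how many of the transferred chips are blue (from Urn I: 4 blue of 10; then Urn II has 13 total).
  0 blue: C(4,0)C(6,2)/C(10,2) = 1/3; then P = C(8,2)/C(13,2) = 14/39
  1 blue: C(4,1)C(6,1)/C(10,2) = 8/15; then P = C(9,2)/C(13,2) = 6/13
  2 blue: C(4,2)C(6,0)/C(10,2) = 2/15; then P = C(10,2)/C(13,2) = 15/26
P(both blue) = 259/585 ≈ 0.4427.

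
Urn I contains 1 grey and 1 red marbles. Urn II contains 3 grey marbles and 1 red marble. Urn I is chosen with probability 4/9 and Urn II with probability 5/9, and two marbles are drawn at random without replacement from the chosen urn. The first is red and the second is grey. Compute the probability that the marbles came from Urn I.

P(E | Urn I) = 1/2; P(E | Urn II) = 1/4.
P(E) = 4/9·1/2 + 5/9·1/4 = 13/36.
By Bayes' rule, P(Urn I | E) = 2/9 / 13/36 = 8/13 ≈ 0.6154.

8/13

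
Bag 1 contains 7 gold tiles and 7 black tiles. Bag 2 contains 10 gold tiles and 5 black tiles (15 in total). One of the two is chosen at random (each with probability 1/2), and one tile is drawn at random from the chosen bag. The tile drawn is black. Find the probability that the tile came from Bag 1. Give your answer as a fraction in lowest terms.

3/5

P(black | Bag 1) = 1/2; P(black | Bag 2) = 1/3.
P(black) = 1/2·1/2 + 1/2·1/3 = 5/12.
By Bayes' rule, P(Bag 1 | black) = 1/4 / 5/12 = 3/5 ≈ 0.6000.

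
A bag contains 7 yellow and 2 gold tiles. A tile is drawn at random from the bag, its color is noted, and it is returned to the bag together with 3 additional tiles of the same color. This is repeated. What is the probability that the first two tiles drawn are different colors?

7/27

Either yellow then gold, or gold then yellow; after the first draw the total is 12.
P = (7/9)·(2/12) + (2/9)·(7/12) = 7/27 ≈ 0.2593.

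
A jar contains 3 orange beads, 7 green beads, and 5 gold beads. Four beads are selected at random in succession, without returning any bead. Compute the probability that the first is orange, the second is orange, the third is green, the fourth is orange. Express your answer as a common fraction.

Multiply the conditional probability of each draw in order, without replacement, so each draw removes one from its color and from the total.
P = (3/15) · (2/14) · (7/13) · (1/12) = 1/780 ≈ 0.0013.

1/780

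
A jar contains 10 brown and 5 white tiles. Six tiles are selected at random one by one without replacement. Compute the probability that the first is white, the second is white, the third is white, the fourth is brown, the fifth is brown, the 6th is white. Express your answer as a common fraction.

3/1001

Multiply the conditional probability of each draw in order, without replacement, so each draw removes one from its color and from the total.
P = (5/15) · (4/14) · (3/13) · (10/12) · (9/11) · (2/10) = 3/1001 ≈ 0.0030.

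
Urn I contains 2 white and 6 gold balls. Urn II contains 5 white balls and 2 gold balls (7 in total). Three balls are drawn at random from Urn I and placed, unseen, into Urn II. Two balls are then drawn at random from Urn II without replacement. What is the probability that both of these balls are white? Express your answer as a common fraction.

Condition on how many of the transferred balls are white (from Urn I: 2 white of 8; then Urn II has 10 total).
  0 white: C(2,0)C(6,3)/C(8,3) = 5/14; then P = C(5,2)/C(10,2) = 2/9
  1 white: C(2,1)C(6,2)/C(8,3) = 15/28; then P = C(6,2)/C(10,2) = 1/3
  2 white: C(2,2)C(6,1)/C(8,3) = 3/28; then P = C(7,2)/C(10,2) = 7/15
P(both white) = 97/315 ≈ 0.3079.

97/315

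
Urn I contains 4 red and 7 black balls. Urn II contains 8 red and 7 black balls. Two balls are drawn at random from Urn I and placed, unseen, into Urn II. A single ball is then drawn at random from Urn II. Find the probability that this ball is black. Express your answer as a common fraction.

91/187

Condition on how many of the transferred balls are black (from Urn I: 7 black of 11; then Urn II has 17 total).
  0 black: C(7,0)C(4,2)/C(11,2) = 6/55; then P = 7/17
  1 black: C(7,1)C(4,1)/C(11,2) = 28/55; then P = 8/17
  2 black: C(7,2)C(4,0)/C(11,2) = 21/55; then P = 9/17
P(black from Urn II) = 91/187 ≈ 0.4866.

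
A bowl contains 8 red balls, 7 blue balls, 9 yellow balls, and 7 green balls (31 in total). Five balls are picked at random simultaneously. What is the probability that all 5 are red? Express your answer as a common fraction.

Unordered draws without replacement: count favorable combinations over C(31,5).
Favorable = C(8,5) · C(7,0) · C(9,0) · C(7,0) = 56; total = C(31,5) = 169911.
P = 56/169911 = 8/24273 ≈ 0.0003.

8/24273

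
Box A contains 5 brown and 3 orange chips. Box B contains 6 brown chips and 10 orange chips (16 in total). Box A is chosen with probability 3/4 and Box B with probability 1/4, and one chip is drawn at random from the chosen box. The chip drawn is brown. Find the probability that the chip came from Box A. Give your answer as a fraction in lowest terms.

P(brown | Box A) = 5/8; P(brown | Box B) = 3/8.
P(brown) = 3/4·5/8 + 1/4·3/8 = 9/16.
By Bayes' rule, P(Box A | brown) = 15/32 / 9/16 = 5/6 ≈ 0.8333.

5/6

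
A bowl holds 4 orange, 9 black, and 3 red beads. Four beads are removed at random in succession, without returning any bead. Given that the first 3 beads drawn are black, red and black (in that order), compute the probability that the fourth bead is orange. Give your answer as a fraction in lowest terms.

After removing 2 black, 1 red, the bowl has 4 orange out of 13 remaining.
P(fourth is orange | given) = 4/13 ≈ 0.3077.

4/13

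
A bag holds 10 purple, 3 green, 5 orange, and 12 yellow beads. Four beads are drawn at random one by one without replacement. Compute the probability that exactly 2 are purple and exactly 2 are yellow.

22/203

Unordered draws without replacement: count favorable combinations over C(30,4).
Favorable = C(10,2) · C(3,0) · C(5,0) · C(12,2) = 2970; total = C(30,4) = 27405.
P = 2970/27405 = 22/203 ≈ 0.1084.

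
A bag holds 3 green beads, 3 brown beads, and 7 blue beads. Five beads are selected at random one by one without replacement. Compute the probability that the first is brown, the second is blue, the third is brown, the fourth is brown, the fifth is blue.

7/4290

Multiply the conditional probability of each draw in order, without replacement, so each draw removes one from its color and from the total.
P = (3/13) · (7/12) · (2/11) · (1/10) · (6/9) = 7/4290 ≈ 0.0016.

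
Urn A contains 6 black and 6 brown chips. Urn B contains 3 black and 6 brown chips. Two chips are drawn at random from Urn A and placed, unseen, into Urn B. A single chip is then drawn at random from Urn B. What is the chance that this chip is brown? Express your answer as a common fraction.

Condition on how many of the transferred chips are brown (from Urn A: 6 brown of 12; then Urn B has 11 total).
  0 brown: C(6,0)C(6,2)/C(12,2) = 5/22; then P = 6/11
  1 brown: C(6,1)C(6,1)/C(12,2) = 6/11; then P = 7/11
  2 brown: C(6,2)C(6,0)/C(12,2) = 5/22; then P = 8/11
P(brown from Urn B) = 7/11 ≈ 0.6364.

7/11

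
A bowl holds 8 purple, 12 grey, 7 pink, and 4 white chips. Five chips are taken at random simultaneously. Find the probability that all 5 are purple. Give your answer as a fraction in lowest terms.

8/24273

Unordered draws without replacement: count favorable combinations over C(31,5).
Favorable = C(8,5) · C(12,0) · C(7,0) · C(4,0) = 56; total = C(31,5) = 169911.
P = 56/169911 = 8/24273 ≈ 0.0003.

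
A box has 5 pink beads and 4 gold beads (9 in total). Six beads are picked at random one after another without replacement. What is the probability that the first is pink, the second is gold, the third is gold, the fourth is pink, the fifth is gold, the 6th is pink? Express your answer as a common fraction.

Multiply the conditional probability of each draw in order, without replacement, so each draw removes one from its color and from the total.
P = (5/9) · (4/8) · (3/7) · (4/6) · (2/5) · (3/4) = 1/42 ≈ 0.0238.

1/42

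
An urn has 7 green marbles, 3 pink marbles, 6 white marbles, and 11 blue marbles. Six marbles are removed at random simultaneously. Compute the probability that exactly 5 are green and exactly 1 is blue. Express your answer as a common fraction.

7/8970

Unordered draws without replacement: count favorable combinations over C(27,6).
Favorable = C(7,5) · C(3,0) · C(6,0) · C(11,1) = 231; total = C(27,6) = 296010.
P = 231/296010 = 7/8970 ≈ 0.0008.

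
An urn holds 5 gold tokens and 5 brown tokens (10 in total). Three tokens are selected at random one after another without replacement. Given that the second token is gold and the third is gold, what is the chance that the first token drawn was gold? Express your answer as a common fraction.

P(first=gold and the second token is gold and the third is gold) = (5/10)·(4/9)·(3/8) = 1/12.
P(E) = Σ over first color = 1/12 + 5/36 = 2/9.
By Bayes, P(first=gold | E) = 1/12 / 2/9 = 3/8 ≈ 0.3750.

3/8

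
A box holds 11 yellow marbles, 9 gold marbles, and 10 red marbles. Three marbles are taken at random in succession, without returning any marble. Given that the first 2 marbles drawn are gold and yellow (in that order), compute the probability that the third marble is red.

After removing 1 yellow, 1 gold, the box has 10 red out of 28 remaining.
P(third is red | given) = 10/28 = 5/14 ≈ 0.3571.

5/14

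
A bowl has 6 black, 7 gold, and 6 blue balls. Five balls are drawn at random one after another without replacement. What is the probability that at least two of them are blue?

2017/3876

Sum the hypergeometric tail for j = 2,…,5 blue balls.
Favorable = C(6,2)·C(13,3) + C(6,3)·C(13,2) + C(6,4)·C(13,1) + C(6,5)·C(13,0) = 6051; total = C(19,5) = 11628.
P = 6051/11628 = 2017/3876 ≈ 0.5204.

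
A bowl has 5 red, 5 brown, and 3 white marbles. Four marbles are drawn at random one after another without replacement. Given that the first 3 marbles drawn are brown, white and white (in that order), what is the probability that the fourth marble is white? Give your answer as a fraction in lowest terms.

1/10

After removing 1 brown, 2 white, the bowl has 1 white out of 10 remaining.
P(fourth is white | given) = 1/10 ≈ 0.1000.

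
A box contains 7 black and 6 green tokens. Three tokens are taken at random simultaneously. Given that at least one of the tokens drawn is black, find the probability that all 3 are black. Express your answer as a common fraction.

5/38

P(all 3 black) = C(7,3)/C(13,3) = 35/286; P(at least one black) = 1 − C(6,3)/C(13,3) = 133/143.
Since 'all 3 black' ⊆ 'at least one black', P(all 3 | at least one) = 35/286 / 133/143 = 5/38 ≈ 0.1316.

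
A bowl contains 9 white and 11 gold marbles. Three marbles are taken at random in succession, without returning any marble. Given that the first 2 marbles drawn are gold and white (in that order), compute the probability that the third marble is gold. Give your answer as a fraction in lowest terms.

After removing 1 white, 1 gold, the bowl has 10 gold out of 18 remaining.
P(third is gold | given) = 10/18 = 5/9 ≈ 0.5556.

5/9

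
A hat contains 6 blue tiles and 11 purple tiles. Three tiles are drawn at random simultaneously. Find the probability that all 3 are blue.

1/34

Unordered draws without replacement: count favorable combinations over C(17,3).
Favorable = C(6,3) · C(11,0) = 20; total = C(17,3) = 680.
P = 20/680 = 1/34 ≈ 0.0294.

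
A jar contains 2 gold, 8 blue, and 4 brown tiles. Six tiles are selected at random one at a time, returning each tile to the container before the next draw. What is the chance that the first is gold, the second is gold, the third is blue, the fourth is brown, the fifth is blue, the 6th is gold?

Multiply the conditional probability of each draw in order, with replacement (the composition resets each draw).
P = (2/14) · (2/14) · (8/14) · (4/14) · (8/14) · (2/14) = 32/117649 ≈ 0.0003.

32/117649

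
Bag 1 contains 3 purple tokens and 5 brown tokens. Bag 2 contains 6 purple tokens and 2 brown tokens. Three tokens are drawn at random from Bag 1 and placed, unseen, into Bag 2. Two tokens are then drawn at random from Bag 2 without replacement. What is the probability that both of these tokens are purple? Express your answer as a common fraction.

Condition on how many of the transferred tokens are purple (from Bag 1: 3 purple of 8; then Bag 2 has 11 total).
  0 purple: C(3,0)C(5,3)/C(8,3) = 5/28; then P = C(6,2)/C(11,2) = 3/11
  1 purple: C(3,1)C(5,2)/C(8,3) = 15/28; then P = C(7,2)/C(11,2) = 21/55
  2 purple: C(3,2)C(5,1)/C(8,3) = 15/56; then P = C(8,2)/C(11,2) = 28/55
  3 purple: C(3,3)C(5,0)/C(8,3) = 1/56; then P = C(9,2)/C(11,2) = 36/55
P(both purple) = 309/770 ≈ 0.4013.

309/770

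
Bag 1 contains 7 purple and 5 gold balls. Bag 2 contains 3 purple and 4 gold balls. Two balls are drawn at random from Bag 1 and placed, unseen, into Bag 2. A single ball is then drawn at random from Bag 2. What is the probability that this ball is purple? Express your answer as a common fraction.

25/54

Condition on how many of the transferred balls are purple (from Bag 1: 7 purple of 12; then Bag 2 has 9 total).
  0 purple: C(7,0)C(5,2)/C(12,2) = 5/33; then P = 3/9
  1 purple: C(7,1)C(5,1)/C(12,2) = 35/66; then P = 4/9
  2 purple: C(7,2)C(5,0)/C(12,2) = 7/22; then P = 5/9
P(purple from Bag 2) = 25/54 ≈ 0.4630.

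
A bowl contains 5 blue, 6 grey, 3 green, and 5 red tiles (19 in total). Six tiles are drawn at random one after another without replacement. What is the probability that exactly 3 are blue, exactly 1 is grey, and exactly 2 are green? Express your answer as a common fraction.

15/2261

Unordered draws without replacement: count favorable combinations over C(19,6).
Favorable = C(5,3) · C(6,1) · C(3,2) · C(5,0) = 180; total = C(19,6) = 27132.
P = 180/27132 = 15/2261 ≈ 0.0066.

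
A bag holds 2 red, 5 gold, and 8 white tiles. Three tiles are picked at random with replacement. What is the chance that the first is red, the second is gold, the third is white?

16/675

Multiply the conditional probability of each draw in order, with replacement (the composition resets each draw).
P = (2/15) · (5/15) · (8/15) = 16/675 ≈ 0.0237.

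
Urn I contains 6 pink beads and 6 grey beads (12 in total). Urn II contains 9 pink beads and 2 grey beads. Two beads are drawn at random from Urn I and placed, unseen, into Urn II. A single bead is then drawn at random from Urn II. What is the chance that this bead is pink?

10/13

Condition on how many of the transferred beads are pink (from Urn I: 6 pink of 12; then Urn II has 13 total).
  0 pink: C(6,0)C(6,2)/C(12,2) = 5/22; then P = 9/13
  1 pink: C(6,1)C(6,1)/C(12,2) = 6/11; then P = 10/13
  2 pink: C(6,2)C(6,0)/C(12,2) = 5/22; then P = 11/13
P(pink from Urn II) = 10/13 ≈ 0.7692.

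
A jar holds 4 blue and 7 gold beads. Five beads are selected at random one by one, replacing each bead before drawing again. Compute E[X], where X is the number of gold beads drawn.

35/11

By linearity of expectation, E[X] = Σ P(draw i is gold); each independent draw has P(gold) = 7/11.
E[X] = 5 · 7/11 = 35/11 ≈ 3.1818.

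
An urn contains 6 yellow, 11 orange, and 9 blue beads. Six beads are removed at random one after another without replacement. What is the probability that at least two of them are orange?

Sum the hypergeometric tail for j = 2,…,6 orange beads.
Favorable = C(11,2)·C(15,4) + C(11,3)·C(15,3) + C(11,4)·C(15,2) + C(11,5)·C(15,1) + C(11,6)·C(15,0) = 192192; total = C(26,6) = 230230.
P = 192192/230230 = 96/115 ≈ 0.8348.

96/115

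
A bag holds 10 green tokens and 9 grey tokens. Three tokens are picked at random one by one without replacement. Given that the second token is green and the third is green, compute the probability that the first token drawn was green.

P(first=green and the second token is green and the third is green) = (10/19)·(9/18)·(8/17) = 40/323.
P(E) = Σ over first color = 40/323 + 45/323 = 5/19.
By Bayes, P(first=green | E) = 40/323 / 5/19 = 8/17 ≈ 0.4706.

8/17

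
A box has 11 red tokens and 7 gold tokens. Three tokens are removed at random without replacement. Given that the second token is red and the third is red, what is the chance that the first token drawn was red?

9/16

P(first=red and the second token is red and the third is red) = (11/18)·(10/17)·(9/16) = 55/272.
P(E) = Σ over first color = 55/272 + 385/2448 = 55/153.
By Bayes, P(first=red | E) = 55/272 / 55/153 = 9/16 ≈ 0.5625.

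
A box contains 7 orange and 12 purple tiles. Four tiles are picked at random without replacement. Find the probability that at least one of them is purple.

Use the complement: P(at least one purple) = 1 − P(no purple).
P(none) = C(7,4)/C(19,4) = 35/3876.
So P = 1 − 35/3876 = 3841/3876 ≈ 0.9910.

3841/3876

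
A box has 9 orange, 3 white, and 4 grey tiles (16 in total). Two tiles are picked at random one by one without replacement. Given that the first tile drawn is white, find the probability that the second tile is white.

2/15

After removing 1 white, the box has 2 white out of 15 remaining.
P(second is white | given) = 2/15 ≈ 0.1333.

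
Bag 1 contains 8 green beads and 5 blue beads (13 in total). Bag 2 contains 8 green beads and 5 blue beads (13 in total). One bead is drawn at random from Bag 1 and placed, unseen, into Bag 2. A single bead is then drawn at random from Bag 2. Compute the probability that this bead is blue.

5/13

Condition on how many of the transferred beads are blue (from Bag 1: 5 blue of 13; then Bag 2 has 14 total).
  0 blue: C(5,0)C(8,1)/C(13,1) = 8/13; then P = 5/14
  1 blue: C(5,1)C(8,0)/C(13,1) = 5/13; then P = 6/14
P(blue from Bag 2) = 5/13 ≈ 0.3846.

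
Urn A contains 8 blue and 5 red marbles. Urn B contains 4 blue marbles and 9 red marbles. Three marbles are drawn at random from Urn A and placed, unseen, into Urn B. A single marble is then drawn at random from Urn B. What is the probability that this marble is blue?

19/52

Condition on how many of the transferred marbles are blue (from Urn A: 8 blue of 13; then Urn B has 16 total).
  0 blue: C(8,0)C(5,3)/C(13,3) = 5/143; then P = 4/16
  1 blue: C(8,1)C(5,2)/C(13,3) = 40/143; then P = 5/16
  2 blue: C(8,2)C(5,1)/C(13,3) = 70/143; then P = 6/16
  3 blue: C(8,3)C(5,0)/C(13,3) = 28/143; then P = 7/16
P(blue from Urn B) = 19/52 ≈ 0.3654.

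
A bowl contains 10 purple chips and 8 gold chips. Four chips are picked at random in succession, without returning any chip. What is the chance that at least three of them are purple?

Sum the hypergeometric tail for j = 3,…,4 purple chips.
Favorable = C(10,3)·C(8,1) + C(10,4)·C(8,0) = 1170; total = C(18,4) = 3060.
P = 1170/3060 = 13/34 ≈ 0.3824.

13/34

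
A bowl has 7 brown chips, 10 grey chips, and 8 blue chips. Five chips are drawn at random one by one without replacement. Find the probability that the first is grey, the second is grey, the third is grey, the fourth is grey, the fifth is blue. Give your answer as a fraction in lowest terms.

Multiply the conditional probability of each draw in order, without replacement, so each draw removes one from its color and from the total.
P = (10/25) · (9/24) · (8/23) · (7/22) · (8/21) = 8/1265 ≈ 0.0063.

8/1265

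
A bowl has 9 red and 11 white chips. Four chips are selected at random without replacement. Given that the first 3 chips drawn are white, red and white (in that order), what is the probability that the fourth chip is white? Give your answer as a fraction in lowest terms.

9/17

After removing 1 red, 2 white, the bowl has 9 white out of 17 remaining.
P(fourth is white | given) = 9/17 ≈ 0.5294.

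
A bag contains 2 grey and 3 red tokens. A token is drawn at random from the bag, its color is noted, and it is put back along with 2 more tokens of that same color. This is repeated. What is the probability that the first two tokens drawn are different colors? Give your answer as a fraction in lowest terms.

Either red then grey, or grey then red; after the first draw the total is 7.
P = (3/5)·(2/7) + (2/5)·(3/7) = 12/35 ≈ 0.3429.

12/35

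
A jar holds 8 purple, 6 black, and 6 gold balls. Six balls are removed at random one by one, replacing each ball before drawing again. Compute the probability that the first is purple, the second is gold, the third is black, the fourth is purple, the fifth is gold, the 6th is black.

81/62500

Multiply the conditional probability of each draw in order, with replacement (the composition resets each draw).
P = (8/20) · (6/20) · (6/20) · (8/20) · (6/20) · (6/20) = 81/62500 ≈ 0.0013.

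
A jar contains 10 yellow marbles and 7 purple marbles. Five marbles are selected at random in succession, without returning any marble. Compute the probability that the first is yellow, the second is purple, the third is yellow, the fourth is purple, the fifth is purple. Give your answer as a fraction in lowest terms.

Multiply the conditional probability of each draw in order, without replacement, so each draw removes one from its color and from the total.
P = (10/17) · (7/16) · (9/15) · (6/14) · (5/13) = 45/1768 ≈ 0.0255.

45/1768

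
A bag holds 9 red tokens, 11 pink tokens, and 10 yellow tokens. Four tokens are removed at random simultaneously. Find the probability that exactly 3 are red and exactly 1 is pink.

Unordered draws without replacement: count favorable combinations over C(30,4).
Favorable = C(9,3) · C(11,1) · C(10,0) = 924; total = C(30,4) = 27405.
P = 924/27405 = 44/1305 ≈ 0.0337.

44/1305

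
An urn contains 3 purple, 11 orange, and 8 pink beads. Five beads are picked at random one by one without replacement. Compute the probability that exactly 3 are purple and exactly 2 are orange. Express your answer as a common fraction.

Unordered draws without replacement: count favorable combinations over C(22,5).
Favorable = C(3,3) · C(11,2) · C(8,0) = 55; total = C(22,5) = 26334.
P = 55/26334 = 5/2394 ≈ 0.0021.

5/2394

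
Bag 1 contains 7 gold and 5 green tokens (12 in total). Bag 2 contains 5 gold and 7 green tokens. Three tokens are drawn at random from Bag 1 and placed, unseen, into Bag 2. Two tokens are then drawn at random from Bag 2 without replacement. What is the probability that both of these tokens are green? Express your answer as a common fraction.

443/1540

Condition on how many of the transferred tokens are green (from Bag 1: 5 green of 12; then Bag 2 has 15 total).
  0 green: C(5,0)C(7,3)/C(12,3) = 7/44; then P = C(7,2)/C(15,2) = 1/5
  1 green: C(5,1)C(7,2)/C(12,3) = 21/44; then P = C(8,2)/C(15,2) = 4/15
  2 green: C(5,2)C(7,1)/C(12,3) = 7/22; then P = C(9,2)/C(15,2) = 12/35
  3 green: C(5,3)C(7,0)/C(12,3) = 1/22; then P = C(10,2)/C(15,2) = 3/7
P(both green) = 443/1540 ≈ 0.2877.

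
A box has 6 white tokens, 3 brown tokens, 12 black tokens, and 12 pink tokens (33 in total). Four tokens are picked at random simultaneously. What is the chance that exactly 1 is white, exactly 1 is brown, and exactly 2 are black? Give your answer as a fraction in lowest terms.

Unordered draws without replacement: count favorable combinations over C(33,4).
Favorable = C(6,1) · C(3,1) · C(12,2) · C(12,0) = 1188; total = C(33,4) = 40920.
P = 1188/40920 = 9/310 ≈ 0.0290.

9/310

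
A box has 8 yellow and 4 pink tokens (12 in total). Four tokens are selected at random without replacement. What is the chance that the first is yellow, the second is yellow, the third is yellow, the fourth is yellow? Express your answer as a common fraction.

Multiply the conditional probability of each draw in order, without replacement, so each draw removes one from its color and from the total.
P = (8/12) · (7/11) · (6/10) · (5/9) = 14/99 ≈ 0.1414.

14/99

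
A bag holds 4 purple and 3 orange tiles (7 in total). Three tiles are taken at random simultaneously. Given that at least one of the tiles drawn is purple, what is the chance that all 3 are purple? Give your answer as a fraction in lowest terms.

2/17

P(all 3 purple) = C(4,3)/C(7,3) = 4/35; P(at least one purple) = 1 − C(3,3)/C(7,3) = 34/35.
Since 'all 3 purple' ⊆ 'at least one purple', P(all 3 | at least one) = 4/35 / 34/35 = 2/17 ≈ 0.1176.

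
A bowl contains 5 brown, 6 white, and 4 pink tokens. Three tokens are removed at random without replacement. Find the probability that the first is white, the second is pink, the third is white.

4/91

Multiply the conditional probability of each draw in order, without replacement, so each draw removes one from its color and from the total.
P = (6/15) · (4/14) · (5/13) = 4/91 ≈ 0.0440.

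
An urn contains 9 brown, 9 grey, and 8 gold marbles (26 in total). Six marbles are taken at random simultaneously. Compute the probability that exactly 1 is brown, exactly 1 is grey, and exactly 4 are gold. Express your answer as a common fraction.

81/3289

Unordered draws without replacement: count favorable combinations over C(26,6).
Favorable = C(9,1) · C(9,1) · C(8,4) = 5670; total = C(26,6) = 230230.
P = 5670/230230 = 81/3289 ≈ 0.0246.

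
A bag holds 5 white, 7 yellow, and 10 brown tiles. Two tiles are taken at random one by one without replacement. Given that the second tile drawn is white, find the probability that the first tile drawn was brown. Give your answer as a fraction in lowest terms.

10/21

P(first=brown and the second tile drawn is white) = (10/22)·(5/21) = 25/231.
P(the second tile drawn is white) = Σ over first color = 10/231 + 5/66 + 25/231 = 5/22.
By Bayes, P(first=brown | the second tile drawn is white) = 25/231 / 5/22 = 10/21 ≈ 0.4762.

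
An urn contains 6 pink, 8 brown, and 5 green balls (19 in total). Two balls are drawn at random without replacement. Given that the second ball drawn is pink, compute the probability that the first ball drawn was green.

5/18

P(first=green and the second ball drawn is pink) = (5/19)·(6/18) = 5/57.
P(the second ball drawn is pink) = Σ over first color = 5/57 + 8/57 + 5/57 = 6/19.
By Bayes, P(first=green | the second ball drawn is pink) = 5/57 / 6/19 = 5/18 ≈ 0.2778.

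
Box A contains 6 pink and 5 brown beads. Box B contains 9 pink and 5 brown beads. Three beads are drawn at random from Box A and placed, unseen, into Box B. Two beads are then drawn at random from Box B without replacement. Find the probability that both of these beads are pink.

Condition on how many of the transferred beads are pink (from Box A: 6 pink of 11; then Box B has 17 total).
  0 pink: C(6,0)C(5,3)/C(11,3) = 2/33; then P = C(9,2)/C(17,2) = 9/34
  1 pink: C(6,1)C(5,2)/C(11,3) = 4/11; then P = C(10,2)/C(17,2) = 45/136
  2 pink: C(6,2)C(5,1)/C(11,3) = 5/11; then P = C(11,2)/C(17,2) = 55/136
  3 pink: C(6,3)C(5,0)/C(11,3) = 4/33; then P = C(12,2)/C(17,2) = 33/68
P(both pink) = 567/1496 ≈ 0.3790.

567/1496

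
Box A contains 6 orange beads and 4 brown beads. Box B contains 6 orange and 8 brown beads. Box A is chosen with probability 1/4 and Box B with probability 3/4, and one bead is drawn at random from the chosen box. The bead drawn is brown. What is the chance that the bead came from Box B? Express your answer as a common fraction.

P(brown | Box A) = 2/5; P(brown | Box B) = 4/7.
P(brown) = 1/4·2/5 + 3/4·4/7 = 37/70.
By Bayes' rule, P(Box B | brown) = 3/7 / 37/70 = 30/37 ≈ 0.8108.

30/37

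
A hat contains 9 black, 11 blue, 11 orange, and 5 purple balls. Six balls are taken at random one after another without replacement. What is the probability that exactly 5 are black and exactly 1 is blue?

3/4216

Unordered draws without replacement: count favorable combinations over C(36,6).
Favorable = C(9,5) · C(11,1) · C(11,0) · C(5,0) = 1386; total = C(36,6) = 1947792.
P = 1386/1947792 = 3/4216 ≈ 0.0007.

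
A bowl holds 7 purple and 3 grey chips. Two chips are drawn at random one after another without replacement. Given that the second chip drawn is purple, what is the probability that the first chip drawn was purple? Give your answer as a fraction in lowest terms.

P(first=purple and the second chip drawn is purple) = (7/10)·(6/9) = 7/15.
P(the second chip drawn is purple) = Σ over first color = 7/15 + 7/30 = 7/10.
By Bayes, P(first=purple | the second chip drawn is purple) = 7/15 / 7/10 = 2/3 ≈ 0.6667.

2/3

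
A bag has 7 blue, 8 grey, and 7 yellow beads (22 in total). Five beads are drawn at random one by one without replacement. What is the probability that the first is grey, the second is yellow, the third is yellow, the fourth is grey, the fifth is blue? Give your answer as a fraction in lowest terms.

Multiply the conditional probability of each draw in order, without replacement, so each draw removes one from its color and from the total.
P = (8/22) · (7/21) · (6/20) · (7/19) · (7/18) = 49/9405 ≈ 0.0052.

49/9405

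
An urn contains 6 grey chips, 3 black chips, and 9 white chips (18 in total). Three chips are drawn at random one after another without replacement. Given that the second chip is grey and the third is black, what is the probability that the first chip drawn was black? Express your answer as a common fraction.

P(first=black and the second chip is grey and the third is black) = (3/18)·(6/17)·(2/16) = 1/136.
P(E) = Σ over first color = 5/272 + 1/136 + 9/272 = 1/17.
By Bayes, P(first=black | E) = 1/136 / 1/17 = 1/8 ≈ 0.1250.

1/8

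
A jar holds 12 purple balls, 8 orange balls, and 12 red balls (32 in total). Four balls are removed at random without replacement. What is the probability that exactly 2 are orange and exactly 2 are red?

Unordered draws without replacement: count favorable combinations over C(32,4).
Favorable = C(12,0) · C(8,2) · C(12,2) = 1848; total = C(32,4) = 35960.
P = 1848/35960 = 231/4495 ≈ 0.0514.

231/4495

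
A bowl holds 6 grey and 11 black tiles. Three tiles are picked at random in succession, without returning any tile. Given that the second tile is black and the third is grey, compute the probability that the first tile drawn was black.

P(first=black and the second tile is black and the third is grey) = (11/17)·(10/16)·(6/15) = 11/68.
P(E) = Σ over first color = 11/136 + 11/68 = 33/136.
By Bayes, P(first=black | E) = 11/68 / 33/136 = 2/3 ≈ 0.6667.

2/3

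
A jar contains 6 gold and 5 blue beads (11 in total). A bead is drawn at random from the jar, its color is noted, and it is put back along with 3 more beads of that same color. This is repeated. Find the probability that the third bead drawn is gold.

6/11

Sum over the four possibilities for the first two draws (gold/not-gold each), tracking how the gold count and total change by +3 per draw.
P(third is gold) = 6/11 ≈ 0.5455. (In a Pólya urn every draw has the same marginal probability 6/11.)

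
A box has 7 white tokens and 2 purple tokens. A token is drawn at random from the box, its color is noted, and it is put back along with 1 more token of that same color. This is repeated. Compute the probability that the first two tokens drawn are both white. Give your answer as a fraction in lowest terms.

After a white draw the box holds 8 white out of 10.
P = (7/9)·(8/10) = 28/45 ≈ 0.6222.

28/45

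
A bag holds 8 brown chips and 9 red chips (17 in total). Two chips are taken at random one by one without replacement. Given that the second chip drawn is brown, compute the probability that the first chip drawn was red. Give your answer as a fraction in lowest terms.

9/16

P(first=red and the second chip drawn is brown) = (9/17)·(8/16) = 9/34.
P(the second chip drawn is brown) = Σ over first color = 7/34 + 9/34 = 8/17.
By Bayes, P(first=red | the second chip drawn is brown) = 9/34 / 8/17 = 9/16 ≈ 0.5625.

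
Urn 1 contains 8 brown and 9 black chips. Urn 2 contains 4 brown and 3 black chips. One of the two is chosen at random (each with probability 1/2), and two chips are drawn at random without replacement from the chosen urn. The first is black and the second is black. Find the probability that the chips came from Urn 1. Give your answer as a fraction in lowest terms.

63/97

P(E | Urn 1) = 9/34; P(E | Urn 2) = 1/7.
P(E) = 1/2·9/34 + 1/2·1/7 = 97/476.
By Bayes' rule, P(Urn 1 | E) = 9/68 / 97/476 = 63/97 ≈ 0.6495.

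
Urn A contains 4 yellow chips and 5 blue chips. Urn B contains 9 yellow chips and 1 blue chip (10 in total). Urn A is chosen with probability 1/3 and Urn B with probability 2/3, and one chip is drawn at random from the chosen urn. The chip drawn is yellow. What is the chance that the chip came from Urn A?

P(yellow | Urn A) = 4/9; P(yellow | Urn B) = 9/10.
P(yellow) = 1/3·4/9 + 2/3·9/10 = 101/135.
By Bayes' rule, P(Urn A | yellow) = 4/27 / 101/135 = 20/101 ≈ 0.1980.

20/101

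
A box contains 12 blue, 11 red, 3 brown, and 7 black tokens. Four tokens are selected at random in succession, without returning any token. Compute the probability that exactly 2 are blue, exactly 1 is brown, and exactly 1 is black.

Unordered draws without replacement: count favorable combinations over C(33,4).
Favorable = C(12,2) · C(11,0) · C(3,1) · C(7,1) = 1386; total = C(33,4) = 40920.
P = 1386/40920 = 21/620 ≈ 0.0339.

21/620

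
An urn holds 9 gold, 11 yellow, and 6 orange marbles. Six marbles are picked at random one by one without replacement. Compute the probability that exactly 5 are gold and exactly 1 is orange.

Unordered draws without replacement: count favorable combinations over C(26,6).
Favorable = C(9,5) · C(11,0) · C(6,1) = 756; total = C(26,6) = 230230.
P = 756/230230 = 54/16445 ≈ 0.0033.

54/16445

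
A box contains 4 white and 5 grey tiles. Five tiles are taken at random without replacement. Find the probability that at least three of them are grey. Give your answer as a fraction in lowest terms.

Sum the hypergeometric tail for j = 3,…,5 grey tiles.
Favorable = C(5,3)·C(4,2) + C(5,4)·C(4,1) + C(5,5)·C(4,0) = 81; total = C(9,5) = 126.
P = 81/126 = 9/14 ≈ 0.6429.

9/14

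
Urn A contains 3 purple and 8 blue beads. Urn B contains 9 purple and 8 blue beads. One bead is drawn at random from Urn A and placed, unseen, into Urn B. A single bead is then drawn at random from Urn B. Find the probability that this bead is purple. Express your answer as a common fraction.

Condition on how many of the transferred beads are purple (from Urn A: 3 purple of 11; then Urn B has 18 total).
  0 purple: C(3,0)C(8,1)/C(11,1) = 8/11; then P = 9/18
  1 purple: C(3,1)C(8,0)/C(11,1) = 3/11; then P = 10/18
P(purple from Urn B) = 17/33 ≈ 0.5152.

17/33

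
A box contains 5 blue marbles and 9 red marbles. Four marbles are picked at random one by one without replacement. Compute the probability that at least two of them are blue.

5/11

Sum the hypergeometric tail for j = 2,…,4 blue marbles.
Favorable = C(5,2)·C(9,2) + C(5,3)·C(9,1) + C(5,4)·C(9,0) = 455; total = C(14,4) = 1001.
P = 455/1001 = 5/11 ≈ 0.4545.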